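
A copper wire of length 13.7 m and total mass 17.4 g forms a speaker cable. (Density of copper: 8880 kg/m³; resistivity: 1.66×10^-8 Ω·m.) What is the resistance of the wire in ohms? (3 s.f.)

A = m/(density·L) = 0.0174/(8880×13.7) = 1.4303e-07 m²
R = ρL/A = (1.66×10^-8)(13.7)/(1.4303e-07) = 1.59 Ω

1.59 Ω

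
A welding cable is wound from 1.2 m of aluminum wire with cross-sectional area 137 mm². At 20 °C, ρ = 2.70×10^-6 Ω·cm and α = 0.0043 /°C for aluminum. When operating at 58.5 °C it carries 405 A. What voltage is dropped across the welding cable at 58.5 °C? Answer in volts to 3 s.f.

ρ = 2.70×10^-6 Ω·cm = 2.70×10^-8 Ω·m
A = 137 mm² = 1.370e-04 m²
R₍20₎ = ρL/A = (2.70×10^-8)(1.2)/(1.370e-04) = 2.365×10^-4 Ω
R₍58.5₎ = R₍20₎(1 + αΔT) = 2.365×10^-4 × (1 + 0.0043×38.5) = 2.756×10^-4 Ω
V = IR = 405 × 2.756×10^-4 = 0.112 V

0.112 V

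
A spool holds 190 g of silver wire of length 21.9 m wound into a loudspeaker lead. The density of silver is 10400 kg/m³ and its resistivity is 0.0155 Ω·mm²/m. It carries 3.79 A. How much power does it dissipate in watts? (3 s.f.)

5.84 W

ρ = 0.0155 Ω·mm²/m = 1.55×10^-8 Ω·m
A = m/(density·L) = 0.19/(10400×21.9) = 8.3421e-07 m²
R = ρL/A = (1.55×10^-8)(21.9)/(8.3421e-07) = 0.4069 Ω
P = I²R = (3.79)² × 0.4069 = 5.84 W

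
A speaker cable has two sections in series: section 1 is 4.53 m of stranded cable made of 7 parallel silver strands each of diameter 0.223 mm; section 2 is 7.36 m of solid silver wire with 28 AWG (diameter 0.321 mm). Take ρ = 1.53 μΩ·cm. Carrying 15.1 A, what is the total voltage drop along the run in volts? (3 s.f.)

ρ = 1.53 μΩ·cm = 1.53×10^-8 Ω·m
Section 1: A_strand = π(1.1150e-04)² = 3.906e-08 m²; R₁ = ρL/(N·A_s) = (1.53×10^-8)(4.53)/(7×3.906e-08) = 0.2535 Ω
Section 2: A = π(0.321/2 mm)² = π(1.6050e-04 m)² = 8.093e-08 m²
R₂ = (1.53×10^-8)(7.36)/(8.093e-08) = 1.391 Ω
R = R₁ + R₂ = 1.645 Ω
V = IR = 15.1 × 1.645 = 24.8 V

24.8 V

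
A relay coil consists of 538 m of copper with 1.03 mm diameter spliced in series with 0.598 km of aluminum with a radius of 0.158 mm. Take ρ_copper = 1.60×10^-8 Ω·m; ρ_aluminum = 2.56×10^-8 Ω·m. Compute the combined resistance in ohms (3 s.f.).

Segment 1: A = π(d/2)² = π(5.1500e-04 m)² = 8.332e-07 m²
R₁ = ρL/A = (1.60×10^-8)(538)/(8.332e-07) = 10.33 Ω
Segment 2: A = πr² = π(1.5800e-04 m)² = 7.843e-08 m²
R₂ = (2.56×10^-8)(598)/(7.843e-08) = 195.2 Ω
R = R₁ + R₂ = 206 Ω

206 Ω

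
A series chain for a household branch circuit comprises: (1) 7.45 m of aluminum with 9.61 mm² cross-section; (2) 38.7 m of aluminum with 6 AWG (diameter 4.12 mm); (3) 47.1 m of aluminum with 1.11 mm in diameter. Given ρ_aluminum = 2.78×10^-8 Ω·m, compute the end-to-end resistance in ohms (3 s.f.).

1.46 Ω

Seg 1: A = 9.61 mm² = 9.610e-06 m²
R_1 = (2.78×10^-8)(7.45)/(9.610e-06) = 0.02155 Ω
Seg 2: A = π(4.12/2 mm)² = π(2.0600e-03 m)² = 1.333e-05 m²
R_2 = (2.78×10^-8)(38.7)/(1.333e-05) = 0.0807 Ω
Seg 3: A = π(d/2)² = π(5.5500e-04 m)² = 9.677e-07 m²
R_3 = (2.78×10^-8)(47.1)/(9.677e-07) = 1.353 Ω
R_total = R_1 + R_2 + R_3 = 1.46 Ω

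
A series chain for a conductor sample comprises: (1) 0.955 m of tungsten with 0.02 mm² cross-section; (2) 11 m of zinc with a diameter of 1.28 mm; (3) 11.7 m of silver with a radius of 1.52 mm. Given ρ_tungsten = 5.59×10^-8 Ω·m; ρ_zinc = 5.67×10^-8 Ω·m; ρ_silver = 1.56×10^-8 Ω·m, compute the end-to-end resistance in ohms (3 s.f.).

Seg 1: A = 0.02 mm² = 2.000e-08 m²
R_1 = (5.59×10^-8)(0.955)/(2.000e-08) = 2.669 Ω
Seg 2: A = π(d/2)² = π(6.4000e-04 m)² = 1.287e-06 m²
R_2 = (5.67×10^-8)(11)/(1.287e-06) = 0.4847 Ω
Seg 3: A = πr² = π(1.5200e-03 m)² = 7.258e-06 m²
R_3 = (1.56×10^-8)(11.7)/(7.258e-06) = 0.02515 Ω
R_total = R_1 + R_2 + R_3 = 3.18 Ω

3.18 Ω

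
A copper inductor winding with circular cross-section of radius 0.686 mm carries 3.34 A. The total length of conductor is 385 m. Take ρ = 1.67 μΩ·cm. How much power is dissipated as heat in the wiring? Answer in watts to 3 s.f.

48.5 W

ρ = 1.67 μΩ·cm = 1.67×10^-8 Ω·m
A = πr² = π(6.8600e-04 m)² = 1.478e-06 m²
R = ρL/A = (1.67×10^-8)(385)/(1.478e-06) = 4.349 Ω
P = I²R = (3.34)² × 4.349 = 48.5 W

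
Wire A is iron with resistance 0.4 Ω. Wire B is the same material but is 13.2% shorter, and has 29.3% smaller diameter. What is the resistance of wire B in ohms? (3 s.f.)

R ∝ L/d², so R_B/R_A = (1 − 13.2/100) × (1 − 29.3/100)⁻²
= 0.868 × 2.001 = 1.736
R_B = 1.736 × 0.4 = 0.695 Ω

0.695 Ω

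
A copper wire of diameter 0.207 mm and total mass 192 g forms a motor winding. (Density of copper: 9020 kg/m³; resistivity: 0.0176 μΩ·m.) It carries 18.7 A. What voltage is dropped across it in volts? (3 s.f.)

6190 V

ρ = 0.0176 μΩ·m = 1.76×10^-8 Ω·m
A = π(d/2)² = π(1.0350e-04 m)² = 3.3654e-08 m²
L = m/(density·A) = 0.192/(9020×3.3654e-08) = 632.5 m
R = ρL/A = (1.76×10^-8)(632.5)/(3.3654e-08) = 330.8 Ω
V = IR = 18.7 × 330.8 = 6190 V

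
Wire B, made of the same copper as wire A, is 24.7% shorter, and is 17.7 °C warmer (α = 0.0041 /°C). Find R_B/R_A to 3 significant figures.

0.808

R ∝ ρL/d² with ρ ∝ (1+αΔT), so R_B/R_A = (1 − 24.7/100) × (1 + 0.0041×17.7)
= 0.753 × 1.073 = 0.808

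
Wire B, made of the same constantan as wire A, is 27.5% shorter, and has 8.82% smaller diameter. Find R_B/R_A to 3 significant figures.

0.872

R ∝ L/d², so R_B/R_A = (1 − 27.5/100) × (1 − 8.82/100)⁻²
= 0.725 × 1.203 = 0.872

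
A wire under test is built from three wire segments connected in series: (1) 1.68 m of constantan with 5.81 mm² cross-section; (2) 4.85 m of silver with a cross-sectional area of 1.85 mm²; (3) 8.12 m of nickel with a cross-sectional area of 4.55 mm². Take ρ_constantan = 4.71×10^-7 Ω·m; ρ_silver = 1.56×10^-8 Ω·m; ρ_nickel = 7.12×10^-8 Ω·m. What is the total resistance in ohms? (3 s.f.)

Seg 1: A = 5.81 mm² = 5.810e-06 m²
R_1 = (4.71×10^-7)(1.68)/(5.810e-06) = 0.1362 Ω
Seg 2: A = 1.85 mm² = 1.850e-06 m²
R_2 = (1.56×10^-8)(4.85)/(1.850e-06) = 0.0409 Ω
Seg 3: A = 4.55 mm² = 4.550e-06 m²
R_3 = (7.12×10^-8)(8.12)/(4.550e-06) = 0.1271 Ω
R_total = R_1 + R_2 + R_3 = 0.304 Ω

0.304 Ω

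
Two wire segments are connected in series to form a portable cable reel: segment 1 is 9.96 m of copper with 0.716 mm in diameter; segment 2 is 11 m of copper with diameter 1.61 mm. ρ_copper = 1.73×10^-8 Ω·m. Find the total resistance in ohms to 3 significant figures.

Segment 1: A = π(d/2)² = π(3.5800e-04 m)² = 4.026e-07 m²
R₁ = ρL/A = (1.73×10^-8)(9.96)/(4.026e-07) = 0.4279 Ω
Segment 2: A = π(d/2)² = π(8.0500e-04 m)² = 2.036e-06 m²
R₂ = (1.73×10^-8)(11)/(2.036e-06) = 0.09348 Ω
R = R₁ + R₂ = 0.521 Ω

0.521 Ω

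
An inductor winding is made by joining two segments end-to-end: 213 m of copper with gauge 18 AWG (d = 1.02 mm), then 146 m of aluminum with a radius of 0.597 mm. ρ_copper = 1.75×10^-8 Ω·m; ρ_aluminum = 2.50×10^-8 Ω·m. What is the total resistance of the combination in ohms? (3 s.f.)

7.82 Ω

Segment 1: A = π(1.02/2 mm)² = π(5.1000e-04 m)² = 8.171e-07 m²
R₁ = ρL/A = (1.75×10^-8)(213)/(8.171e-07) = 4.562 Ω
Segment 2: A = πr² = π(5.9700e-04 m)² = 1.120e-06 m²
R₂ = (2.50×10^-8)(146)/(1.120e-06) = 3.26 Ω
R = R₁ + R₂ = 7.82 Ω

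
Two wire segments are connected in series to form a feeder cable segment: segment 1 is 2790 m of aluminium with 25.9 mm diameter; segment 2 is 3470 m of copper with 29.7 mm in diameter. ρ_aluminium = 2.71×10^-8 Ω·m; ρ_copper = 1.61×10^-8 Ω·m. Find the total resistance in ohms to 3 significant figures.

0.224 Ω

Segment 1: A = π(d/2)² = π(1.2950e-02 m)² = 5.269e-04 m²
R₁ = ρL/A = (2.71×10^-8)(2790)/(5.269e-04) = 0.1435 Ω
Segment 2: A = π(d/2)² = π(1.4850e-02 m)² = 6.928e-04 m²
R₂ = (1.61×10^-8)(3470)/(6.928e-04) = 0.08064 Ω
R = R₁ + R₂ = 0.224 Ω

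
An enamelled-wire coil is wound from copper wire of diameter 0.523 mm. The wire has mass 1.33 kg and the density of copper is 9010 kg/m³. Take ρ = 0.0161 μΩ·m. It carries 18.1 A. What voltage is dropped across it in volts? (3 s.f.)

932 V

ρ = 0.0161 μΩ·m = 1.61×10^-8 Ω·m
A = π(d/2)² = π(2.6150e-04 m)² = 2.1483e-07 m²
L = m/(density·A) = 1.33/(9010×2.1483e-07) = 687.1 m
R = ρL/A = (1.61×10^-8)(687.1)/(2.1483e-07) = 51.5 Ω
V = IR = 18.1 × 51.5 = 932 V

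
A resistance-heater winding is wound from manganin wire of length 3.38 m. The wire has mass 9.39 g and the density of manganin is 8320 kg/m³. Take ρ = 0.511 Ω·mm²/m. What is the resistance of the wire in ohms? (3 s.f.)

5.17 Ω

ρ = 0.511 Ω·mm²/m = 5.11×10^-7 Ω·m
A = m/(density·L) = 0.00939/(8320×3.38) = 3.3391e-07 m²
R = ρL/A = (5.11×10^-7)(3.38)/(3.3391e-07) = 5.17 Ω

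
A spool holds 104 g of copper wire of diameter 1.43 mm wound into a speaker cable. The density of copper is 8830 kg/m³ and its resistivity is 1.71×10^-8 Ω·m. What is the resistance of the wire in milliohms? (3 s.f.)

A = π(d/2)² = π(7.1500e-04 m)² = 1.6061e-06 m²
L = m/(density·A) = 0.104/(8830×1.6061e-06) = 7.333 m
R = ρL/A = (1.71×10^-8)(7.333)/(1.6061e-06) = 78.1 mΩ

78.1 mΩ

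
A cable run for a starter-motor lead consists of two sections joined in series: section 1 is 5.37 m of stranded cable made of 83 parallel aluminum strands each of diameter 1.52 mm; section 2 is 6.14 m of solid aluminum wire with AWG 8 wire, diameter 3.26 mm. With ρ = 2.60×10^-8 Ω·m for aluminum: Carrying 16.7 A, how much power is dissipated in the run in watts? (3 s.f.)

5.59 W

Section 1: A_strand = π(7.6000e-04)² = 1.815e-06 m²; R₁ = ρL/(N·A_s) = (2.60×10^-8)(5.37)/(83×1.815e-06) = 9.270×10^-4 Ω
Section 2: A = π(3.26/2 mm)² = π(1.6300e-03 m)² = 8.347e-06 m²
R₂ = (2.60×10^-8)(6.14)/(8.347e-06) = 0.01913 Ω
R = R₁ + R₂ = 0.02005 Ω
P = I²R = (16.7)² × 0.02005 = 5.59 W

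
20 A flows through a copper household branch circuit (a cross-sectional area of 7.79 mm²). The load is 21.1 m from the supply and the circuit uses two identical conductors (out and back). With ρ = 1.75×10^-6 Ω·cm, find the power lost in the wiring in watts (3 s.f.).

ρ = 1.75×10^-6 Ω·cm = 1.75×10^-8 Ω·m
A = 7.79 mm² = 7.790e-06 m²
Total conductor length (both ways) L = 2 × 21.1 = 42.2 m
R = ρL/A = (1.75×10^-8)(42.2)/(7.790e-06) = 0.0948 Ω
P = I²R = (20)² × 0.0948 = 37.9 W

37.9 W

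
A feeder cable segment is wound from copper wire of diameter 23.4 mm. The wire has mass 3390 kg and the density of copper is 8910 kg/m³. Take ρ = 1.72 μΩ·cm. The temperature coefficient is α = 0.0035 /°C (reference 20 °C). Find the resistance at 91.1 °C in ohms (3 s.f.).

ρ = 1.72 μΩ·cm = 1.72×10^-8 Ω·m
A = π(d/2)² = π(1.1700e-02 m)² = 4.3005e-04 m²
L = m/(density·A) = 3390/(8910×4.3005e-04) = 884.7 m
R = ρL/A = (1.72×10^-8)(884.7)/(4.3005e-04) = 0.03538 Ω
R(91.1 °C) = 0.03538 × (1 + 0.0035×71.1) = 0.0442 Ω

0.0442 Ω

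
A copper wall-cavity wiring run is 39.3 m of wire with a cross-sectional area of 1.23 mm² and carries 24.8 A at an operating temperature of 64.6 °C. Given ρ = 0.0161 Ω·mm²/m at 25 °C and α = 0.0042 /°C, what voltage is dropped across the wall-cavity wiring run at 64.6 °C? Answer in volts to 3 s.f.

14.9 V

ρ = 0.0161 Ω·mm²/m = 1.61×10^-8 Ω·m
A = 1.23 mm² = 1.230e-06 m²
R₍25₎ = ρL/A = (1.61×10^-8)(39.3)/(1.230e-06) = 0.5144 Ω
R₍64.6₎ = R₍25₎(1 + αΔT) = 0.5144 × (1 + 0.0042×39.6) = 0.6 Ω
V = IR = 24.8 × 0.6 = 14.9 V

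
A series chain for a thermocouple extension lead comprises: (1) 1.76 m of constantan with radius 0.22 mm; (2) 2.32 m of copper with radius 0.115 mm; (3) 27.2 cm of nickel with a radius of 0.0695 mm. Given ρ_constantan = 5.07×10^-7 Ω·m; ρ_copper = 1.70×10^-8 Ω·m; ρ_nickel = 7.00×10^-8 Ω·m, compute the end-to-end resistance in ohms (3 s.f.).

8.07 Ω

Seg 1: A = πr² = π(2.2000e-04 m)² = 1.521e-07 m²
R_1 = (5.07×10^-7)(1.76)/(1.521e-07) = 5.868 Ω
Seg 2: A = πr² = π(1.1500e-04 m)² = 4.155e-08 m²
R_2 = (1.70×10^-8)(2.32)/(4.155e-08) = 0.9493 Ω
Seg 3: A = πr² = π(6.9500e-05 m)² = 1.517e-08 m²
R_3 = (7.00×10^-8)(0.272)/(1.517e-08) = 1.255 Ω
R_total = R_1 + R_2 + R_3 = 8.07 Ω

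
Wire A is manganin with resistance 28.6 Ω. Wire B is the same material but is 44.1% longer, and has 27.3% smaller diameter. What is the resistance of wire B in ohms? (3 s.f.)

R ∝ L/d², so R_B/R_A = (1 + 44.1/100) × (1 − 27.3/100)⁻²
= 1.441 × 1.892 = 2.726
R_B = 2.726 × 28.6 = 78.0 Ω

78.0 Ω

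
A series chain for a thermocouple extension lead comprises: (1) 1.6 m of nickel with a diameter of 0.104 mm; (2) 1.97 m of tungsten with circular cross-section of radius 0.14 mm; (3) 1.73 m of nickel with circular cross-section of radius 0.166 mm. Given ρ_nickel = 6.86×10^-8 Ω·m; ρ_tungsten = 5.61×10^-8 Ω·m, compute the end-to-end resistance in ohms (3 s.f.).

16.1 Ω

Seg 1: A = π(d/2)² = π(5.2000e-05 m)² = 8.495e-09 m²
R_1 = (6.86×10^-8)(1.6)/(8.495e-09) = 12.92 Ω
Seg 2: A = πr² = π(1.4000e-04 m)² = 6.158e-08 m²
R_2 = (5.61×10^-8)(1.97)/(6.158e-08) = 1.795 Ω
Seg 3: A = πr² = π(1.6600e-04 m)² = 8.657e-08 m²
R_3 = (6.86×10^-8)(1.73)/(8.657e-08) = 1.371 Ω
R_total = R_1 + R_2 + R_3 = 16.1 Ω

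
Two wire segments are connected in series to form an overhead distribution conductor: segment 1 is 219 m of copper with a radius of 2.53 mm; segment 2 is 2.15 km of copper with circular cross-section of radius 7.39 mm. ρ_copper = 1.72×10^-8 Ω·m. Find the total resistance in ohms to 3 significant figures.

0.403 Ω

Segment 1: A = πr² = π(2.5300e-03 m)² = 2.011e-05 m²
R₁ = ρL/A = (1.72×10^-8)(219)/(2.011e-05) = 0.1873 Ω
Segment 2: A = πr² = π(7.3900e-03 m)² = 1.716e-04 m²
R₂ = (1.72×10^-8)(2150)/(1.716e-04) = 0.2155 Ω
R = R₁ + R₂ = 0.403 Ω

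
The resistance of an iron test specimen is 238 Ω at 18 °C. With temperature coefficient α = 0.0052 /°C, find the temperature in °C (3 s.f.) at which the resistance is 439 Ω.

180 °C

R = R₀(1 + α(T − T₀)) ⇒ T = T₀ + (R/R₀ − 1)/α
T = 18 + (439/238 − 1)/0.0052 = 18 + (0.8445)/0.0052 = 180 °C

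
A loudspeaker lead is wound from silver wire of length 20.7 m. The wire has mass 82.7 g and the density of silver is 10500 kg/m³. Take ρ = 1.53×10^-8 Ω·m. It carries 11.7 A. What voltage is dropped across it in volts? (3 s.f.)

9.74 V

A = m/(density·L) = 0.0827/(10500×20.7) = 3.8049e-07 m²
R = ρL/A = (1.53×10^-8)(20.7)/(3.8049e-07) = 0.8324 Ω
V = IR = 11.7 × 0.8324 = 9.74 V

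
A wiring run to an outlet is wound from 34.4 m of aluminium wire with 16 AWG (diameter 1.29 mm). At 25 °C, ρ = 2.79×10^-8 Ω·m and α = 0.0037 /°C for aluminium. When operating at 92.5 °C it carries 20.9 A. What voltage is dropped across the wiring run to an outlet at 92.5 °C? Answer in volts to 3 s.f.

19.2 V

A = π(1.29/2 mm)² = π(6.4500e-04 m)² = 1.307e-06 m²
R₍25₎ = ρL/A = (2.79×10^-8)(34.4)/(1.307e-06) = 0.7343 Ω
R₍92.5₎ = R₍25₎(1 + αΔT) = 0.7343 × (1 + 0.0037×67.5) = 0.9177 Ω
V = IR = 20.9 × 0.9177 = 19.2 V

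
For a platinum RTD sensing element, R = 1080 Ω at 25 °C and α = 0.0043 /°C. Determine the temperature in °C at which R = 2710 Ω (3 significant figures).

376 °C

R = R₀(1 + α(T − T₀)) ⇒ T = T₀ + (R/R₀ − 1)/α
T = 25 + (2710/1080 − 1)/0.0043 = 25 + (1.509)/0.0043 = 376 °C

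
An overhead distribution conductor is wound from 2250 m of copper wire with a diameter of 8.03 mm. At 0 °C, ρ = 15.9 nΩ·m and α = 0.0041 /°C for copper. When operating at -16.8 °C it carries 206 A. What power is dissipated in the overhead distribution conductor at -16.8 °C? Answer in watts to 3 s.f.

27900 W

ρ = 15.9 nΩ·m = 1.59×10^-8 Ω·m
A = π(d/2)² = π(4.0150e-03 m)² = 5.064e-05 m²
R₍0₎ = ρL/A = (1.59×10^-8)(2250)/(5.064e-05) = 0.7064 Ω
R₍-16.8₎ = R₍0₎(1 + αΔT) = 0.7064 × (1 + 0.0041×-16.8) = 0.6578 Ω
P = I²R = (206)² × 0.6578 = 27900 W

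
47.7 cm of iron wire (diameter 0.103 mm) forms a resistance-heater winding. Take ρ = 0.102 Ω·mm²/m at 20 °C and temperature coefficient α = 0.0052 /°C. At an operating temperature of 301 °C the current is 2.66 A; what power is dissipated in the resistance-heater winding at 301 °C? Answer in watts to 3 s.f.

ρ = 0.102 Ω·mm²/m = 1.02×10^-7 Ω·m
A = π(d/2)² = π(5.1500e-05 m)² = 8.332e-09 m²
R₍20₎ = ρL/A = (1.02×10^-7)(0.477)/(8.332e-09) = 5.839 Ω
R₍301₎ = R₍20₎(1 + αΔT) = 5.839 × (1 + 0.0052×281) = 14.37 Ω
P = I²R = (2.66)² × 14.37 = 102 W

102 W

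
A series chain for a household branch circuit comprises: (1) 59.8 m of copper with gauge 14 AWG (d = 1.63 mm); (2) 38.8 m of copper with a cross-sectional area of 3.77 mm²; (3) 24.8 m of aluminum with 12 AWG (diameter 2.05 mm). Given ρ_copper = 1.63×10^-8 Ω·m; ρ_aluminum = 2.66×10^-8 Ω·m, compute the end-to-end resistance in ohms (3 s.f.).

Seg 1: A = π(1.63/2 mm)² = π(8.1500e-04 m)² = 2.087e-06 m²
R_1 = (1.63×10^-8)(59.8)/(2.087e-06) = 0.4671 Ω
Seg 2: A = 3.77 mm² = 3.770e-06 m²
R_2 = (1.63×10^-8)(38.8)/(3.770e-06) = 0.1678 Ω
Seg 3: A = π(2.05/2 mm)² = π(1.0250e-03 m)² = 3.301e-06 m²
R_3 = (2.66×10^-8)(24.8)/(3.301e-06) = 0.1999 Ω
R_total = R_1 + R_2 + R_3 = 0.835 Ω

0.835 Ω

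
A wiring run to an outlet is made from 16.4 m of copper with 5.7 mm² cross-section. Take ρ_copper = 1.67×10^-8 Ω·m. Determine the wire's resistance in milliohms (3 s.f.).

48.0 mΩ

A = 5.7 mm² = 5.700e-06 m²
R = ρL/A = (1.67×10^-8)(16.4 m)/(5.700e-06 m²) = 48.0 mΩ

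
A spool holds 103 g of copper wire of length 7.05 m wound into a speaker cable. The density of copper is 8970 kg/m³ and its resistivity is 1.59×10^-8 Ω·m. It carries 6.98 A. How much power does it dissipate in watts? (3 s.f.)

A = m/(density·L) = 0.103/(8970×7.05) = 1.6288e-06 m²
R = ρL/A = (1.59×10^-8)(7.05)/(1.6288e-06) = 0.06882 Ω
P = I²R = (6.98)² × 0.06882 = 3.35 W

3.35 W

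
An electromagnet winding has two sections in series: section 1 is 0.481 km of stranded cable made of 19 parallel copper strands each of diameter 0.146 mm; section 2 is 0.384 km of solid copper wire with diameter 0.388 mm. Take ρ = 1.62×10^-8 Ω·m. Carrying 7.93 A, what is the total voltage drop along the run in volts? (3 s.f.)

611 V

Section 1: A_strand = π(7.3000e-05)² = 1.674e-08 m²; R₁ = ρL/(N·A_s) = (1.62×10^-8)(481)/(19×1.674e-08) = 24.5 Ω
Section 2: A = π(d/2)² = π(1.9400e-04 m)² = 1.182e-07 m²
R₂ = (1.62×10^-8)(384)/(1.182e-07) = 52.61 Ω
R = R₁ + R₂ = 77.11 Ω
V = IR = 7.93 × 77.11 = 611 V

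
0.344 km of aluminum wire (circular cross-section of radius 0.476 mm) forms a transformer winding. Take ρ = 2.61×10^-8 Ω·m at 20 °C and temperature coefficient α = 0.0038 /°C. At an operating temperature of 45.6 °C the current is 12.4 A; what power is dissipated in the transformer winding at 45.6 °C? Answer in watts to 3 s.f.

2130 W

A = πr² = π(4.7600e-04 m)² = 7.118e-07 m²
R₍20₎ = ρL/A = (2.61×10^-8)(344)/(7.118e-07) = 12.61 Ω
R₍45.6₎ = R₍20₎(1 + αΔT) = 12.61 × (1 + 0.0038×25.6) = 13.84 Ω
P = I²R = (12.4)² × 13.84 = 2130 W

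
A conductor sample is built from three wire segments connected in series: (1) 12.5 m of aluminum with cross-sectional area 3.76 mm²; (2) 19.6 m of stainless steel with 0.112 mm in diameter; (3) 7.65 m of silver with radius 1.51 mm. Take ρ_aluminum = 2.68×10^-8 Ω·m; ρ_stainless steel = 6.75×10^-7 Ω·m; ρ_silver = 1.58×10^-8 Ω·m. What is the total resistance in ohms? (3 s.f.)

1340 Ω

Seg 1: A = 3.76 mm² = 3.760e-06 m²
R_1 = (2.68×10^-8)(12.5)/(3.760e-06) = 0.0891 Ω
Seg 2: A = π(d/2)² = π(5.6000e-05 m)² = 9.852e-09 m²
R_2 = (6.75×10^-7)(19.6)/(9.852e-09) = 1343 Ω
Seg 3: A = πr² = π(1.5100e-03 m)² = 7.163e-06 m²
R_3 = (1.58×10^-8)(7.65)/(7.163e-06) = 0.01687 Ω
R_total = R_1 + R_2 + R_3 = 1340 Ω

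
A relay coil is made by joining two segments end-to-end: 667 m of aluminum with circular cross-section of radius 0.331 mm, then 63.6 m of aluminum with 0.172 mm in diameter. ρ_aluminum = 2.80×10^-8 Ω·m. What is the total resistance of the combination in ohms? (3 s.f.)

Segment 1: A = πr² = π(3.3100e-04 m)² = 3.442e-07 m²
R₁ = ρL/A = (2.80×10^-8)(667)/(3.442e-07) = 54.26 Ω
Segment 2: A = π(d/2)² = π(8.6000e-05 m)² = 2.324e-08 m²
R₂ = (2.80×10^-8)(63.6)/(2.324e-08) = 76.64 Ω
R = R₁ + R₂ = 131 Ω

131 Ω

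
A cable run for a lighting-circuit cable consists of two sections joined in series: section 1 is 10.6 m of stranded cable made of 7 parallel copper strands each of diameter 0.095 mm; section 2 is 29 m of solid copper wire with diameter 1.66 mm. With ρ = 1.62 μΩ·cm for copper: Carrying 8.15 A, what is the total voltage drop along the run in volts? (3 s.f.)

30.0 V

ρ = 1.62 μΩ·cm = 1.62×10^-8 Ω·m
Section 1: A_strand = π(4.7500e-05)² = 7.088e-09 m²; R₁ = ρL/(N·A_s) = (1.62×10^-8)(10.6)/(7×7.088e-09) = 3.461 Ω
Section 2: A = π(d/2)² = π(8.3000e-04 m)² = 2.164e-06 m²
R₂ = (1.62×10^-8)(29)/(2.164e-06) = 0.2171 Ω
R = R₁ + R₂ = 3.678 Ω
V = IR = 8.15 × 3.678 = 30.0 V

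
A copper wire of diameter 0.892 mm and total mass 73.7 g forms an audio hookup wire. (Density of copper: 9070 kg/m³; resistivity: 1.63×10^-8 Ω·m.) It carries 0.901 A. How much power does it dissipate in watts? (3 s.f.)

A = π(d/2)² = π(4.4600e-04 m)² = 6.2491e-07 m²
L = m/(density·A) = 0.0737/(9070×6.2491e-07) = 13 m
R = ρL/A = (1.63×10^-8)(13)/(6.2491e-07) = 0.3392 Ω
P = I²R = (0.901)² × 0.3392 = 0.275 W

0.275 W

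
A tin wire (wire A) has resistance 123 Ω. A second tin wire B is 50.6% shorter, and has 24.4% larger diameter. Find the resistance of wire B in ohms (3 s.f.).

R ∝ L/d², so R_B/R_A = (1 − 50.6/100) × (1 + 24.4/100)⁻²
= 0.494 × 0.6462 = 0.3192
R_B = 0.3192 × 123 = 39.3 Ω

39.3 Ω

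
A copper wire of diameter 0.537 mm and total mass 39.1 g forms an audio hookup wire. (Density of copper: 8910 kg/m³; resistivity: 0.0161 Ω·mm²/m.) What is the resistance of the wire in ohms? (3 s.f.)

1.38 Ω

ρ = 0.0161 Ω·mm²/m = 1.61×10^-8 Ω·m
A = π(d/2)² = π(2.6850e-04 m)² = 2.2648e-07 m²
L = m/(density·A) = 0.0391/(8910×2.2648e-07) = 19.38 m
R = ρL/A = (1.61×10^-8)(19.38)/(2.2648e-07) = 1.38 Ω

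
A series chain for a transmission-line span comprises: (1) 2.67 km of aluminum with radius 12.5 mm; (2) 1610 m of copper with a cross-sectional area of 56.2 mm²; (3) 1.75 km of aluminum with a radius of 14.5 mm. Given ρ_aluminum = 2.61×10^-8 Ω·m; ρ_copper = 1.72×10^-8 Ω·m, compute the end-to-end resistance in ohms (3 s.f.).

0.704 Ω

Seg 1: A = πr² = π(1.2500e-02 m)² = 4.909e-04 m²
R_1 = (2.61×10^-8)(2670)/(4.909e-04) = 0.142 Ω
Seg 2: A = 56.2 mm² = 5.620e-05 m²
R_2 = (1.72×10^-8)(1610)/(5.620e-05) = 0.4927 Ω
Seg 3: A = πr² = π(1.4500e-02 m)² = 6.605e-04 m²
R_3 = (2.61×10^-8)(1750)/(6.605e-04) = 0.06915 Ω
R_total = R_1 + R_2 + R_3 = 0.704 Ω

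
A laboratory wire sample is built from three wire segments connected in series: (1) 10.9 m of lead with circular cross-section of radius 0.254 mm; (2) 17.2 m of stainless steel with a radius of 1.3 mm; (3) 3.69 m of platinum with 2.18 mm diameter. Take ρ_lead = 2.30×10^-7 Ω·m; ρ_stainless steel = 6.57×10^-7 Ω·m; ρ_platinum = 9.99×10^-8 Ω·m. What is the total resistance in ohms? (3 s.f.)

14.6 Ω

Seg 1: A = πr² = π(2.5400e-04 m)² = 2.027e-07 m²
R_1 = (2.30×10^-7)(10.9)/(2.027e-07) = 12.37 Ω
Seg 2: A = πr² = π(1.3000e-03 m)² = 5.309e-06 m²
R_2 = (6.57×10^-7)(17.2)/(5.309e-06) = 2.128 Ω
Seg 3: A = π(d/2)² = π(1.0900e-03 m)² = 3.733e-06 m²
R_3 = (9.99×10^-8)(3.69)/(3.733e-06) = 0.09876 Ω
R_total = R_1 + R_2 + R_3 = 14.6 Ω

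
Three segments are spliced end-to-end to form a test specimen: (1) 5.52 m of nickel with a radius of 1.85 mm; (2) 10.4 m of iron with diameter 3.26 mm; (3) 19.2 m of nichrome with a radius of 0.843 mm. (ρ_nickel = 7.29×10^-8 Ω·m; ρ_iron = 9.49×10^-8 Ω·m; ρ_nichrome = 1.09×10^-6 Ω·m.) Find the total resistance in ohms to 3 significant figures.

Seg 1: A = πr² = π(1.8500e-03 m)² = 1.075e-05 m²
R_1 = (7.29×10^-8)(5.52)/(1.075e-05) = 0.03743 Ω
Seg 2: A = π(d/2)² = π(1.6300e-03 m)² = 8.347e-06 m²
R_2 = (9.49×10^-8)(10.4)/(8.347e-06) = 0.1182 Ω
Seg 3: A = πr² = π(8.4300e-04 m)² = 2.233e-06 m²
R_3 = (1.09×10^-6)(19.2)/(2.233e-06) = 9.374 Ω
R_total = R_1 + R_2 + R_3 = 9.53 Ω

9.53 Ω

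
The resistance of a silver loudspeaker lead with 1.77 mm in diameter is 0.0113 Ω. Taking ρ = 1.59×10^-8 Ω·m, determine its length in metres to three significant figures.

A = π(d/2)² = π(8.8500e-04 m)² = 2.461e-06 m²
L = RA/ρ = (0.0113)(2.461e-06)/(1.59×10^-8) = 1.75 m

1.75 m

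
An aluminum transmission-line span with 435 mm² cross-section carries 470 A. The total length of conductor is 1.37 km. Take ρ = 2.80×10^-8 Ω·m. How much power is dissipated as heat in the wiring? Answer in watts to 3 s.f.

19500 W

A = 435 mm² = 4.350e-04 m²
R = ρL/A = (2.80×10^-8)(1370)/(4.350e-04) = 0.08818 Ω
P = I²R = (470)² × 0.08818 = 19500 W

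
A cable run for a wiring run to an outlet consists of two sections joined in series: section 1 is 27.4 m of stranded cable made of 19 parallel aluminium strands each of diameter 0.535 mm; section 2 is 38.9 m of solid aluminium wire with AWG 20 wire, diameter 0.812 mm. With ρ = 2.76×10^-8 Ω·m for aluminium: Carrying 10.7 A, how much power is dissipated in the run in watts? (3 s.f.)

258 W

Section 1: A_strand = π(2.6750e-04)² = 2.248e-07 m²; R₁ = ρL/(N·A_s) = (2.76×10^-8)(27.4)/(19×2.248e-07) = 0.1771 Ω
Section 2: A = π(0.812/2 mm)² = π(4.0600e-04 m)² = 5.178e-07 m²
R₂ = (2.76×10^-8)(38.9)/(5.178e-07) = 2.073 Ω
R = R₁ + R₂ = 2.25 Ω
P = I²R = (10.7)² × 2.25 = 258 W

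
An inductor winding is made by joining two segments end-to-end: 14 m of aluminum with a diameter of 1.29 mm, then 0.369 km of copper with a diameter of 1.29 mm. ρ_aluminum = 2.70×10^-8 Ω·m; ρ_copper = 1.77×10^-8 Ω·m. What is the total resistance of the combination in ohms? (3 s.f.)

Segment 1: A = π(d/2)² = π(6.4500e-04 m)² = 1.307e-06 m²
R₁ = ρL/A = (2.70×10^-8)(14)/(1.307e-06) = 0.2892 Ω
R₂ = (1.77×10^-8)(369)/(1.307e-06) = 4.997 Ω
R = R₁ + R₂ = 5.29 Ω

5.29 Ω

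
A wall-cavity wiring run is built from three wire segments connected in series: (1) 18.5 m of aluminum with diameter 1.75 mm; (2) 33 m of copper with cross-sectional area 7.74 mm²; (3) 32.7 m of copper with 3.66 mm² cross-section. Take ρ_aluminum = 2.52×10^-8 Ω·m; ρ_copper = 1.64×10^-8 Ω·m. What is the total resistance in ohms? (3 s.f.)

Seg 1: A = π(d/2)² = π(8.7500e-04 m)² = 2.405e-06 m²
R_1 = (2.52×10^-8)(18.5)/(2.405e-06) = 0.1938 Ω
Seg 2: A = 7.74 mm² = 7.740e-06 m²
R_2 = (1.64×10^-8)(33)/(7.740e-06) = 0.06992 Ω
Seg 3: A = 3.66 mm² = 3.660e-06 m²
R_3 = (1.64×10^-8)(32.7)/(3.660e-06) = 0.1465 Ω
R_total = R_1 + R_2 + R_3 = 0.410 Ω

0.410 Ω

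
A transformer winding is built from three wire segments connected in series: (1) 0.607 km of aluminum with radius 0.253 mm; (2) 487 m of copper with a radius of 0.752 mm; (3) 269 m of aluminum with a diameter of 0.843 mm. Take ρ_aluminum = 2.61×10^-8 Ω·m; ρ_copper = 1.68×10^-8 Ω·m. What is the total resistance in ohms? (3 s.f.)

Seg 1: A = πr² = π(2.5300e-04 m)² = 2.011e-07 m²
R_1 = (2.61×10^-8)(607)/(2.011e-07) = 78.78 Ω
Seg 2: A = πr² = π(7.5200e-04 m)² = 1.777e-06 m²
R_2 = (1.68×10^-8)(487)/(1.777e-06) = 4.605 Ω
Seg 3: A = π(d/2)² = π(4.2150e-04 m)² = 5.581e-07 m²
R_3 = (2.61×10^-8)(269)/(5.581e-07) = 12.58 Ω
R_total = R_1 + R_2 + R_3 = 96.0 Ω

96.0 Ω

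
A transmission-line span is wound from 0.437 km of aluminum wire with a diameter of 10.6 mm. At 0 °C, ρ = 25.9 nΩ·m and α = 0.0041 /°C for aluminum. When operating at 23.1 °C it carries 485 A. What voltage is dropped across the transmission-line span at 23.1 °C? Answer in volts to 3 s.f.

ρ = 25.9 nΩ·m = 2.59×10^-8 Ω·m
A = π(d/2)² = π(5.3000e-03 m)² = 8.825e-05 m²
R₍0₎ = ρL/A = (2.59×10^-8)(437)/(8.825e-05) = 0.1283 Ω
R₍23.1₎ = R₍0₎(1 + αΔT) = 0.1283 × (1 + 0.0041×23.1) = 0.1404 Ω
V = IR = 485 × 0.1404 = 68.1 V

68.1 V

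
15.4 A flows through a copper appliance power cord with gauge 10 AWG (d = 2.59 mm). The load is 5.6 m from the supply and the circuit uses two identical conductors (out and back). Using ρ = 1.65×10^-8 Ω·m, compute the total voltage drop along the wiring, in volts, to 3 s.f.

0.540 V

A = π(2.59/2 mm)² = π(1.2950e-03 m)² = 5.269e-06 m²
Total conductor length (both ways) L = 2 × 5.6 = 11.2 m
R = ρL/A = (1.65×10^-8)(11.2)/(5.269e-06) = 0.03508 Ω
V = IR = 15.4 × 0.03508 = 0.540 V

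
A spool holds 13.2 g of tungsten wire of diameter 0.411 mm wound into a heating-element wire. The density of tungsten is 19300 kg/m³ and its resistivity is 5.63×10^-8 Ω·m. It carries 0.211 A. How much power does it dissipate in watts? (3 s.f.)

A = π(d/2)² = π(2.0550e-04 m)² = 1.3267e-07 m²
L = m/(density·A) = 0.0132/(19300×1.3267e-07) = 5.155 m
R = ρL/A = (5.63×10^-8)(5.155)/(1.3267e-07) = 2.188 Ω
P = I²R = (0.211)² × 2.188 = 0.0974 W

0.0974 W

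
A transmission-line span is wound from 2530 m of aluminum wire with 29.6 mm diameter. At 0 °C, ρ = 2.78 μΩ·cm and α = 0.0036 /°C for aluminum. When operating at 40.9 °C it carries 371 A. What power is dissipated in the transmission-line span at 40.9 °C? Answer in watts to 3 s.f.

ρ = 2.78 μΩ·cm = 2.78×10^-8 Ω·m
A = π(d/2)² = π(1.4800e-02 m)² = 6.881e-04 m²
R₍0₎ = ρL/A = (2.78×10^-8)(2530)/(6.881e-04) = 0.1022 Ω
R₍40.9₎ = R₍0₎(1 + αΔT) = 0.1022 × (1 + 0.0036×40.9) = 0.1173 Ω
P = I²R = (371)² × 0.1173 = 16100 W

16100 W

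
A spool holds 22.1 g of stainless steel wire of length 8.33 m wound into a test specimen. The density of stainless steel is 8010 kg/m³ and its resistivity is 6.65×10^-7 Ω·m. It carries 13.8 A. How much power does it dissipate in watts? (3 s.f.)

3190 W

A = m/(density·L) = 0.0221/(8010×8.33) = 3.3122e-07 m²
R = ρL/A = (6.65×10^-7)(8.33)/(3.3122e-07) = 16.72 Ω
P = I²R = (13.8)² × 16.72 = 3190 W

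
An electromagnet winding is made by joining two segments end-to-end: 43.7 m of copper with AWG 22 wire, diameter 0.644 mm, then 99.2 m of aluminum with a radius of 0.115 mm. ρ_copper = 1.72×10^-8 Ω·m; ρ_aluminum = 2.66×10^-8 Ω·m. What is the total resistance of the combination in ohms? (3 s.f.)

65.8 Ω

Segment 1: A = π(0.644/2 mm)² = π(3.2200e-04 m)² = 3.257e-07 m²
R₁ = ρL/A = (1.72×10^-8)(43.7)/(3.257e-07) = 2.308 Ω
Segment 2: A = πr² = π(1.1500e-04 m)² = 4.155e-08 m²
R₂ = (2.66×10^-8)(99.2)/(4.155e-08) = 63.51 Ω
R = R₁ + R₂ = 65.8 Ω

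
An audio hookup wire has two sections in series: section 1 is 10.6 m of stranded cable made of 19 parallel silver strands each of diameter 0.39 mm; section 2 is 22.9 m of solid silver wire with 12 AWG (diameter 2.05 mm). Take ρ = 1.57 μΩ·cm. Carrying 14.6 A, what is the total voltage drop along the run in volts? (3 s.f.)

2.66 V

ρ = 1.57 μΩ·cm = 1.57×10^-8 Ω·m
Section 1: A_strand = π(1.9500e-04)² = 1.195e-07 m²; R₁ = ρL/(N·A_s) = (1.57×10^-8)(10.6)/(19×1.195e-07) = 0.07332 Ω
Section 2: A = π(2.05/2 mm)² = π(1.0250e-03 m)² = 3.301e-06 m²
R₂ = (1.57×10^-8)(22.9)/(3.301e-06) = 0.1089 Ω
R = R₁ + R₂ = 0.1822 Ω
V = IR = 14.6 × 0.1822 = 2.66 V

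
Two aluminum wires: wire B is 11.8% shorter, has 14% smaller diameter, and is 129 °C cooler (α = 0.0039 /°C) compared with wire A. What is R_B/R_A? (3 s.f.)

0.593

R ∝ ρL/d² with ρ ∝ (1+αΔT), so R_B/R_A = (1 − 11.8/100) × (1 − 14/100)⁻² × (1 − 0.0039×129)
= 0.882 × 1.352 × 0.4969 = 0.593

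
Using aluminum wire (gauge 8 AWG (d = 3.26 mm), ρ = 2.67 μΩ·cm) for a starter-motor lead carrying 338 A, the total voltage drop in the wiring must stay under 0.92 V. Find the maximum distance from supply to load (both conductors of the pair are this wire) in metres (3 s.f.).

ρ = 2.67 μΩ·cm = 2.67×10^-8 Ω·m
A = π(3.26/2 mm)² = π(1.6300e-03 m)² = 8.347e-06 m²
L_max = V_max·A/(2·ρI) = (0.92)(8.347e-06)/(2×2.67×10^-8×338) = 0.425 m

0.425 m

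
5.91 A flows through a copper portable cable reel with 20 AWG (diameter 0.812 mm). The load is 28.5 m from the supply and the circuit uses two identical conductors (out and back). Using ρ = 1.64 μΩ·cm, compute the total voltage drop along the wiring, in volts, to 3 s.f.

ρ = 1.64 μΩ·cm = 1.64×10^-8 Ω·m
A = π(0.812/2 mm)² = π(4.0600e-04 m)² = 5.178e-07 m²
Total conductor length (both ways) L = 2 × 28.5 = 57 m
R = ρL/A = (1.64×10^-8)(57)/(5.178e-07) = 1.805 Ω
V = IR = 5.91 × 1.805 = 10.7 V

10.7 V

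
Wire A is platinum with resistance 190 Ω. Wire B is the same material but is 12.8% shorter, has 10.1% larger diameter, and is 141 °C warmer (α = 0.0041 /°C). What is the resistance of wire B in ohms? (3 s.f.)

R ∝ ρL/d² with ρ ∝ (1+αΔT), so R_B/R_A = (1 − 12.8/100) × (1 + 10.1/100)⁻² × (1 + 0.0041×141)
= 0.872 × 0.8249 × 1.578 = 1.135
R_B = 1.135 × 190 = 216 Ω

216 Ω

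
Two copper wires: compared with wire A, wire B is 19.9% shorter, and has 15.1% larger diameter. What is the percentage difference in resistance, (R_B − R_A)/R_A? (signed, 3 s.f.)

-39.5%

R ∝ L/d², so R_B/R_A = (1 − 19.9/100) × (1 + 15.1/100)⁻²
= 0.801 × 0.7548 = 0.6046
(R_B − R_A)/R_A = 0.6046 − 1 = -39.5%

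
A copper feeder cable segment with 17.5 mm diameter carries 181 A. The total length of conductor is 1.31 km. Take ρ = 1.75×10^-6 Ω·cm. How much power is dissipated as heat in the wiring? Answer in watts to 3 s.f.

ρ = 1.75×10^-6 Ω·cm = 1.75×10^-8 Ω·m
A = π(d/2)² = π(8.7500e-03 m)² = 2.405e-04 m²
R = ρL/A = (1.75×10^-8)(1310)/(2.405e-04) = 0.09531 Ω
P = I²R = (181)² × 0.09531 = 3120 W

3120 W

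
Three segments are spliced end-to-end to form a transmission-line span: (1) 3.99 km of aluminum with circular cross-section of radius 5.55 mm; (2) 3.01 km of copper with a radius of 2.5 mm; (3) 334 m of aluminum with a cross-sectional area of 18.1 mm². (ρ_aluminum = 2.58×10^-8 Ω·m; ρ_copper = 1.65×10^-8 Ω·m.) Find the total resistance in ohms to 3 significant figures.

4.07 Ω

Seg 1: A = πr² = π(5.5500e-03 m)² = 9.677e-05 m²
R_1 = (2.58×10^-8)(3990)/(9.677e-05) = 1.064 Ω
Seg 2: A = πr² = π(2.5000e-03 m)² = 1.963e-05 m²
R_2 = (1.65×10^-8)(3010)/(1.963e-05) = 2.529 Ω
Seg 3: A = 18.1 mm² = 1.810e-05 m²
R_3 = (2.58×10^-8)(334)/(1.810e-05) = 0.4761 Ω
R_total = R_1 + R_2 + R_3 = 4.07 Ω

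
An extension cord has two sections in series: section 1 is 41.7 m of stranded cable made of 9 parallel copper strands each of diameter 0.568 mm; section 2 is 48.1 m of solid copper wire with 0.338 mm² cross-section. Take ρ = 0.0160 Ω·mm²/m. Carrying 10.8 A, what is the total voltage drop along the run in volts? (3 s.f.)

ρ = 0.0160 Ω·mm²/m = 1.60×10^-8 Ω·m
Section 1: A_strand = π(2.8400e-04)² = 2.534e-07 m²; R₁ = ρL/(N·A_s) = (1.60×10^-8)(41.7)/(9×2.534e-07) = 0.2926 Ω
Section 2: A = 0.338 mm² = 3.380e-07 m²
R₂ = (1.60×10^-8)(48.1)/(3.380e-07) = 2.277 Ω
R = R₁ + R₂ = 2.569 Ω
V = IR = 10.8 × 2.569 = 27.8 V

27.8 V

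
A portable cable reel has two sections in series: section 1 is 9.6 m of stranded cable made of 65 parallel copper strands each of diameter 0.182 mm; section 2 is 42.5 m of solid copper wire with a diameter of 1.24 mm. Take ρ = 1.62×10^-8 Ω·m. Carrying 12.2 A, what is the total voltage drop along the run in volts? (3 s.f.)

8.08 V

Section 1: A_strand = π(9.1000e-05)² = 2.602e-08 m²; R₁ = ρL/(N·A_s) = (1.62×10^-8)(9.6)/(65×2.602e-08) = 0.09197 Ω
Section 2: A = π(d/2)² = π(6.2000e-04 m)² = 1.208e-06 m²
R₂ = (1.62×10^-8)(42.5)/(1.208e-06) = 0.5701 Ω
R = R₁ + R₂ = 0.6621 Ω
V = IR = 12.2 × 0.6621 = 8.08 V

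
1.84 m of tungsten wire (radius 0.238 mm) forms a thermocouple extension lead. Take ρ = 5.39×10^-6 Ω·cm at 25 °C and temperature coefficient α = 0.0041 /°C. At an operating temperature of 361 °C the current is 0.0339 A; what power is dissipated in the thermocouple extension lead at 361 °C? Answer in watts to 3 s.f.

0.00152 W

ρ = 5.39×10^-6 Ω·cm = 5.39×10^-8 Ω·m
A = πr² = π(2.3800e-04 m)² = 1.780e-07 m²
R₍25₎ = ρL/A = (5.39×10^-8)(1.84)/(1.780e-07) = 0.5573 Ω
R₍361₎ = R₍25₎(1 + αΔT) = 0.5573 × (1 + 0.0041×336) = 1.325 Ω
P = I²R = (0.0339)² × 1.325 = 0.00152 W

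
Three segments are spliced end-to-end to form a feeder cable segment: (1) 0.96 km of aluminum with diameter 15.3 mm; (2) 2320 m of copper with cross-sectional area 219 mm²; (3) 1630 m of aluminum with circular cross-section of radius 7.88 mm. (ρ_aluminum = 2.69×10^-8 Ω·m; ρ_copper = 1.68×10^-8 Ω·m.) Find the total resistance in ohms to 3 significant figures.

0.543 Ω

Seg 1: A = π(d/2)² = π(7.6500e-03 m)² = 1.839e-04 m²
R_1 = (2.69×10^-8)(960)/(1.839e-04) = 0.1405 Ω
Seg 2: A = 219 mm² = 2.190e-04 m²
R_2 = (1.68×10^-8)(2320)/(2.190e-04) = 0.178 Ω
Seg 3: A = πr² = π(7.8800e-03 m)² = 1.951e-04 m²
R_3 = (2.69×10^-8)(1630)/(1.951e-04) = 0.2248 Ω
R_total = R_1 + R_2 + R_3 = 0.543 Ω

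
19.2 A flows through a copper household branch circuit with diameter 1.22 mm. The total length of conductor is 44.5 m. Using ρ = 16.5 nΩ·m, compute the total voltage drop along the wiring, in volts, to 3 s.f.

ρ = 16.5 nΩ·m = 1.65×10^-8 Ω·m
A = π(d/2)² = π(6.1000e-04 m)² = 1.169e-06 m²
R = ρL/A = (1.65×10^-8)(44.5)/(1.169e-06) = 0.6281 Ω
V = IR = 19.2 × 0.6281 = 12.1 V

12.1 V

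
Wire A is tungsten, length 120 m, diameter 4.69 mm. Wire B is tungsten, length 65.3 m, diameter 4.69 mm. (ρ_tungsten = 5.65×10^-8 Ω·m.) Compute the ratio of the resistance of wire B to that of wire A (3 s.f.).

0.544

R ∝ ρL/d², so R_B/R_A = (L_B/L_A)
= (65.3/120) = 0.544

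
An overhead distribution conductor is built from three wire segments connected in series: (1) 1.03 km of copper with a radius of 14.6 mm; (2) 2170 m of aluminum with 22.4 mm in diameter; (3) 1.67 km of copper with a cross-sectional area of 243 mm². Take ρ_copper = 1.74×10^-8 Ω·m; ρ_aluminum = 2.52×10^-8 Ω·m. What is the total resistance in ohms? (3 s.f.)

Seg 1: A = πr² = π(1.4600e-02 m)² = 6.697e-04 m²
R_1 = (1.74×10^-8)(1030)/(6.697e-04) = 0.02676 Ω
Seg 2: A = π(d/2)² = π(1.1200e-02 m)² = 3.941e-04 m²
R_2 = (2.52×10^-8)(2170)/(3.941e-04) = 0.1388 Ω
Seg 3: A = 243 mm² = 2.430e-04 m²
R_3 = (1.74×10^-8)(1670)/(2.430e-04) = 0.1196 Ω
R_total = R_1 + R_2 + R_3 = 0.285 Ω

0.285 Ω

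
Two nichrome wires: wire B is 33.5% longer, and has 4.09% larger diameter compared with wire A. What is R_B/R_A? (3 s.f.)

R ∝ L/d², so R_B/R_A = (1 + 33.5/100) × (1 + 4.09/100)⁻²
= 1.335 × 0.923 = 1.23

1.23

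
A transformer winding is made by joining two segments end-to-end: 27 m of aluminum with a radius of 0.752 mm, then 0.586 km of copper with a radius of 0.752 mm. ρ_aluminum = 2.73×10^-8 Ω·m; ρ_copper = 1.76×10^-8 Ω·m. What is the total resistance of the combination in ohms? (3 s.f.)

6.22 Ω

Segment 1: A = πr² = π(7.5200e-04 m)² = 1.777e-06 m²
R₁ = ρL/A = (2.73×10^-8)(27)/(1.777e-06) = 0.4149 Ω
R₂ = (1.76×10^-8)(586)/(1.777e-06) = 5.805 Ω
R = R₁ + R₂ = 6.22 Ω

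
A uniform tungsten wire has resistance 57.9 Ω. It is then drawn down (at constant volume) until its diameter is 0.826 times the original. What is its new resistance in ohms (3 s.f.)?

Volume constant ⇒ L' = L/r² with r = 0.826. R' = ρL'/A' = ρ(L/r²)/(πr²d₀²/4) = R/r⁴.
R' = 2.148 × 57.9 = 124 Ω

124 Ω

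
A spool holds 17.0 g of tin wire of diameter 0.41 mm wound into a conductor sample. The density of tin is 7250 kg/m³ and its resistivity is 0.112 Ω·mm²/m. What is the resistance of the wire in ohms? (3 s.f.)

ρ = 0.112 Ω·mm²/m = 1.12×10^-7 Ω·m
A = π(d/2)² = π(2.0500e-04 m)² = 1.3203e-07 m²
L = m/(density·A) = 0.017/(7250×1.3203e-07) = 17.76 m
R = ρL/A = (1.12×10^-7)(17.76)/(1.3203e-07) = 15.1 Ω

15.1 Ω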